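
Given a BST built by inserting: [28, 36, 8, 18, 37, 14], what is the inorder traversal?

Tree insertion order: [28, 36, 8, 18, 37, 14]
Tree (level-order array): [28, 8, 36, None, 18, None, 37, 14]
Inorder traversal: [8, 14, 18, 28, 36, 37]


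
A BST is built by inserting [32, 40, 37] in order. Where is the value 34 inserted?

Starting tree (level order): [32, None, 40, 37]
Insertion path: 32 -> 40 -> 37
Result: insert 34 as left child of 37
Final tree (level order): [32, None, 40, 37, None, 34]


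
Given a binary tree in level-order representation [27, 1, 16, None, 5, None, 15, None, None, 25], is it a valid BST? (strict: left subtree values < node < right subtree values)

Level-order array: [27, 1, 16, None, 5, None, 15, None, None, 25]
Validate using subtree bounds (lo, hi): at each node, require lo < value < hi,
then recurse left with hi=value and right with lo=value.
Preorder trace (stopping at first violation):
  at node 27 with bounds (-inf, +inf): OK
  at node 1 with bounds (-inf, 27): OK
  at node 5 with bounds (1, 27): OK
  at node 16 with bounds (27, +inf): VIOLATION
Node 16 violates its bound: not (27 < 16 < +inf).
Result: Not a valid BST


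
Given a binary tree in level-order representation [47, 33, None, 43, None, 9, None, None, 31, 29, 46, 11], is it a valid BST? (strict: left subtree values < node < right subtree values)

Level-order array: [47, 33, None, 43, None, 9, None, None, 31, 29, 46, 11]
Validate using subtree bounds (lo, hi): at each node, require lo < value < hi,
then recurse left with hi=value and right with lo=value.
Preorder trace (stopping at first violation):
  at node 47 with bounds (-inf, +inf): OK
  at node 33 with bounds (-inf, 47): OK
  at node 43 with bounds (-inf, 33): VIOLATION
Node 43 violates its bound: not (-inf < 43 < 33).
Result: Not a valid BST


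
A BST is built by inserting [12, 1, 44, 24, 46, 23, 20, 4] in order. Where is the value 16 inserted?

Starting tree (level order): [12, 1, 44, None, 4, 24, 46, None, None, 23, None, None, None, 20]
Insertion path: 12 -> 44 -> 24 -> 23 -> 20
Result: insert 16 as left child of 20
Final tree (level order): [12, 1, 44, None, 4, 24, 46, None, None, 23, None, None, None, 20, None, 16]


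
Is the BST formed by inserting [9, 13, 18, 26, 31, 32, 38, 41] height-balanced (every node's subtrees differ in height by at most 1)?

Tree (level-order array): [9, None, 13, None, 18, None, 26, None, 31, None, 32, None, 38, None, 41]
Definition: a tree is height-balanced if, at every node, |h(left) - h(right)| <= 1 (empty subtree has height -1).
Bottom-up per-node check:
  node 41: h_left=-1, h_right=-1, diff=0 [OK], height=0
  node 38: h_left=-1, h_right=0, diff=1 [OK], height=1
  node 32: h_left=-1, h_right=1, diff=2 [FAIL (|-1-1|=2 > 1)], height=2
  node 31: h_left=-1, h_right=2, diff=3 [FAIL (|-1-2|=3 > 1)], height=3
  node 26: h_left=-1, h_right=3, diff=4 [FAIL (|-1-3|=4 > 1)], height=4
  node 18: h_left=-1, h_right=4, diff=5 [FAIL (|-1-4|=5 > 1)], height=5
  node 13: h_left=-1, h_right=5, diff=6 [FAIL (|-1-5|=6 > 1)], height=6
  node 9: h_left=-1, h_right=6, diff=7 [FAIL (|-1-6|=7 > 1)], height=7
Node 32 violates the condition: |-1 - 1| = 2 > 1.
Result: Not balanced


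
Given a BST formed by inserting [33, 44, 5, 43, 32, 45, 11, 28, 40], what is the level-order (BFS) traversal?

Tree insertion order: [33, 44, 5, 43, 32, 45, 11, 28, 40]
Tree (level-order array): [33, 5, 44, None, 32, 43, 45, 11, None, 40, None, None, None, None, 28]
BFS from the root, enqueuing left then right child of each popped node:
  queue [33] -> pop 33, enqueue [5, 44], visited so far: [33]
  queue [5, 44] -> pop 5, enqueue [32], visited so far: [33, 5]
  queue [44, 32] -> pop 44, enqueue [43, 45], visited so far: [33, 5, 44]
  queue [32, 43, 45] -> pop 32, enqueue [11], visited so far: [33, 5, 44, 32]
  queue [43, 45, 11] -> pop 43, enqueue [40], visited so far: [33, 5, 44, 32, 43]
  queue [45, 11, 40] -> pop 45, enqueue [none], visited so far: [33, 5, 44, 32, 43, 45]
  queue [11, 40] -> pop 11, enqueue [28], visited so far: [33, 5, 44, 32, 43, 45, 11]
  queue [40, 28] -> pop 40, enqueue [none], visited so far: [33, 5, 44, 32, 43, 45, 11, 40]
  queue [28] -> pop 28, enqueue [none], visited so far: [33, 5, 44, 32, 43, 45, 11, 40, 28]
Result: [33, 5, 44, 32, 43, 45, 11, 40, 28]


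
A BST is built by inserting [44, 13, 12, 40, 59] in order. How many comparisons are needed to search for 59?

Search path for 59: 44 -> 59
Found: True
Comparisons: 2


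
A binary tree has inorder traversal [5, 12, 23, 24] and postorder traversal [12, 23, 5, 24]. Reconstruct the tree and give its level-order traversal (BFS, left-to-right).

Inorder:   [5, 12, 23, 24]
Postorder: [12, 23, 5, 24]
Algorithm: postorder visits root last, so walk postorder right-to-left;
each value is the root of the current inorder slice — split it at that
value, recurse on the right subtree first, then the left.
Recursive splits:
  root=24; inorder splits into left=[5, 12, 23], right=[]
  root=5; inorder splits into left=[], right=[12, 23]
  root=23; inorder splits into left=[12], right=[]
  root=12; inorder splits into left=[], right=[]
Reconstructed level-order: [24, 5, 23, 12]


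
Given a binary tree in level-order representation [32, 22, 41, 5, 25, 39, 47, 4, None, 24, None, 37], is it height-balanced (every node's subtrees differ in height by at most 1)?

Tree (level-order array): [32, 22, 41, 5, 25, 39, 47, 4, None, 24, None, 37]
Definition: a tree is height-balanced if, at every node, |h(left) - h(right)| <= 1 (empty subtree has height -1).
Bottom-up per-node check:
  node 4: h_left=-1, h_right=-1, diff=0 [OK], height=0
  node 5: h_left=0, h_right=-1, diff=1 [OK], height=1
  node 24: h_left=-1, h_right=-1, diff=0 [OK], height=0
  node 25: h_left=0, h_right=-1, diff=1 [OK], height=1
  node 22: h_left=1, h_right=1, diff=0 [OK], height=2
  node 37: h_left=-1, h_right=-1, diff=0 [OK], height=0
  node 39: h_left=0, h_right=-1, diff=1 [OK], height=1
  node 47: h_left=-1, h_right=-1, diff=0 [OK], height=0
  node 41: h_left=1, h_right=0, diff=1 [OK], height=2
  node 32: h_left=2, h_right=2, diff=0 [OK], height=3
All nodes satisfy the balance condition.
Result: Balanced


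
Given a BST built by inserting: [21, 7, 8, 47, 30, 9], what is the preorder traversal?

Tree insertion order: [21, 7, 8, 47, 30, 9]
Tree (level-order array): [21, 7, 47, None, 8, 30, None, None, 9]
Preorder traversal: [21, 7, 8, 9, 47, 30]


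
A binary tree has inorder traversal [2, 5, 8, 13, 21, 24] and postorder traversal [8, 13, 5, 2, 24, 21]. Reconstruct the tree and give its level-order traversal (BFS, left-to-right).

Inorder:   [2, 5, 8, 13, 21, 24]
Postorder: [8, 13, 5, 2, 24, 21]
Algorithm: postorder visits root last, so walk postorder right-to-left;
each value is the root of the current inorder slice — split it at that
value, recurse on the right subtree first, then the left.
Recursive splits:
  root=21; inorder splits into left=[2, 5, 8, 13], right=[24]
  root=24; inorder splits into left=[], right=[]
  root=2; inorder splits into left=[], right=[5, 8, 13]
  root=5; inorder splits into left=[], right=[8, 13]
  root=13; inorder splits into left=[8], right=[]
  root=8; inorder splits into left=[], right=[]
Reconstructed level-order: [21, 2, 24, 5, 13, 8]


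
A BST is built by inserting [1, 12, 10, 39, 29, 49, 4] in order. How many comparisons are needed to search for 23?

Search path for 23: 1 -> 12 -> 39 -> 29
Found: False
Comparisons: 4


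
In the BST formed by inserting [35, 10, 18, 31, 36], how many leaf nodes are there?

Tree built from: [35, 10, 18, 31, 36]
Tree (level-order array): [35, 10, 36, None, 18, None, None, None, 31]
Rule: A leaf has 0 children.
Per-node child counts:
  node 35: 2 child(ren)
  node 10: 1 child(ren)
  node 18: 1 child(ren)
  node 31: 0 child(ren)
  node 36: 0 child(ren)
Matching nodes: [31, 36]
Count of leaf nodes: 2


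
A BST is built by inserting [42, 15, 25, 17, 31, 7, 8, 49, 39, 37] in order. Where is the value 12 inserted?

Starting tree (level order): [42, 15, 49, 7, 25, None, None, None, 8, 17, 31, None, None, None, None, None, 39, 37]
Insertion path: 42 -> 15 -> 7 -> 8
Result: insert 12 as right child of 8
Final tree (level order): [42, 15, 49, 7, 25, None, None, None, 8, 17, 31, None, 12, None, None, None, 39, None, None, 37]


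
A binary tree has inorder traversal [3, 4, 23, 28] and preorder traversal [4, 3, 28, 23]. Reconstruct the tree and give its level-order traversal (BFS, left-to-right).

Inorder:  [3, 4, 23, 28]
Preorder: [4, 3, 28, 23]
Algorithm: preorder visits root first, so consume preorder in order;
for each root, split the current inorder slice at that value into
left-subtree inorder and right-subtree inorder, then recurse.
Recursive splits:
  root=4; inorder splits into left=[3], right=[23, 28]
  root=3; inorder splits into left=[], right=[]
  root=28; inorder splits into left=[23], right=[]
  root=23; inorder splits into left=[], right=[]
Reconstructed level-order: [4, 3, 28, 23]


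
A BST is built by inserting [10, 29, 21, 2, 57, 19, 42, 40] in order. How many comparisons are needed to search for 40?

Search path for 40: 10 -> 29 -> 57 -> 42 -> 40
Found: True
Comparisons: 5


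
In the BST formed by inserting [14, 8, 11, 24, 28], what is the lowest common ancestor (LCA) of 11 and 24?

Tree insertion order: [14, 8, 11, 24, 28]
Tree (level-order array): [14, 8, 24, None, 11, None, 28]
In a BST, the LCA of p=11, q=24 is the first node v on the
root-to-leaf path with p <= v <= q (go left if both < v, right if both > v).
Walk from root:
  at 14: 11 <= 14 <= 24, this is the LCA
LCA = 14


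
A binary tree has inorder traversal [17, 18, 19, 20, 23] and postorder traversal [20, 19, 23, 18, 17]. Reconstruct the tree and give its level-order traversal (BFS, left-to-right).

Inorder:   [17, 18, 19, 20, 23]
Postorder: [20, 19, 23, 18, 17]
Algorithm: postorder visits root last, so walk postorder right-to-left;
each value is the root of the current inorder slice — split it at that
value, recurse on the right subtree first, then the left.
Recursive splits:
  root=17; inorder splits into left=[], right=[18, 19, 20, 23]
  root=18; inorder splits into left=[], right=[19, 20, 23]
  root=23; inorder splits into left=[19, 20], right=[]
  root=19; inorder splits into left=[], right=[20]
  root=20; inorder splits into left=[], right=[]
Reconstructed level-order: [17, 18, 23, 19, 20]


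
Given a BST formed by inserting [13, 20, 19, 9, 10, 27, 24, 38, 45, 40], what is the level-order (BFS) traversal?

Tree insertion order: [13, 20, 19, 9, 10, 27, 24, 38, 45, 40]
Tree (level-order array): [13, 9, 20, None, 10, 19, 27, None, None, None, None, 24, 38, None, None, None, 45, 40]
BFS from the root, enqueuing left then right child of each popped node:
  queue [13] -> pop 13, enqueue [9, 20], visited so far: [13]
  queue [9, 20] -> pop 9, enqueue [10], visited so far: [13, 9]
  queue [20, 10] -> pop 20, enqueue [19, 27], visited so far: [13, 9, 20]
  queue [10, 19, 27] -> pop 10, enqueue [none], visited so far: [13, 9, 20, 10]
  queue [19, 27] -> pop 19, enqueue [none], visited so far: [13, 9, 20, 10, 19]
  queue [27] -> pop 27, enqueue [24, 38], visited so far: [13, 9, 20, 10, 19, 27]
  queue [24, 38] -> pop 24, enqueue [none], visited so far: [13, 9, 20, 10, 19, 27, 24]
  queue [38] -> pop 38, enqueue [45], visited so far: [13, 9, 20, 10, 19, 27, 24, 38]
  queue [45] -> pop 45, enqueue [40], visited so far: [13, 9, 20, 10, 19, 27, 24, 38, 45]
  queue [40] -> pop 40, enqueue [none], visited so far: [13, 9, 20, 10, 19, 27, 24, 38, 45, 40]
Result: [13, 9, 20, 10, 19, 27, 24, 38, 45, 40]


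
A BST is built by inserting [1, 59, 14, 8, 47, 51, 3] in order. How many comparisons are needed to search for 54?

Search path for 54: 1 -> 59 -> 14 -> 47 -> 51
Found: False
Comparisons: 5


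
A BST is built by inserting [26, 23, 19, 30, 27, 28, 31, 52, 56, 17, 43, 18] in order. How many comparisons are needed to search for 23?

Search path for 23: 26 -> 23
Found: True
Comparisons: 2


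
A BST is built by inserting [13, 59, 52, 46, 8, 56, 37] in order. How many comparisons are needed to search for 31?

Search path for 31: 13 -> 59 -> 52 -> 46 -> 37
Found: False
Comparisons: 5


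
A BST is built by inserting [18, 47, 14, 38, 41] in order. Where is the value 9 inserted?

Starting tree (level order): [18, 14, 47, None, None, 38, None, None, 41]
Insertion path: 18 -> 14
Result: insert 9 as left child of 14
Final tree (level order): [18, 14, 47, 9, None, 38, None, None, None, None, 41]


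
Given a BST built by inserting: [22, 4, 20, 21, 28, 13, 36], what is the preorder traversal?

Tree insertion order: [22, 4, 20, 21, 28, 13, 36]
Tree (level-order array): [22, 4, 28, None, 20, None, 36, 13, 21]
Preorder traversal: [22, 4, 20, 13, 21, 28, 36]


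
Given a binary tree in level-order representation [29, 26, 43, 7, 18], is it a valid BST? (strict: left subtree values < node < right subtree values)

Level-order array: [29, 26, 43, 7, 18]
Validate using subtree bounds (lo, hi): at each node, require lo < value < hi,
then recurse left with hi=value and right with lo=value.
Preorder trace (stopping at first violation):
  at node 29 with bounds (-inf, +inf): OK
  at node 26 with bounds (-inf, 29): OK
  at node 7 with bounds (-inf, 26): OK
  at node 18 with bounds (26, 29): VIOLATION
Node 18 violates its bound: not (26 < 18 < 29).
Result: Not a valid BST


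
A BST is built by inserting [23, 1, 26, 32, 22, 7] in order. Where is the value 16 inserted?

Starting tree (level order): [23, 1, 26, None, 22, None, 32, 7]
Insertion path: 23 -> 1 -> 22 -> 7
Result: insert 16 as right child of 7
Final tree (level order): [23, 1, 26, None, 22, None, 32, 7, None, None, None, None, 16]


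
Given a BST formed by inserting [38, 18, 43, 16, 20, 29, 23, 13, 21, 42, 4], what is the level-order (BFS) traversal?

Tree insertion order: [38, 18, 43, 16, 20, 29, 23, 13, 21, 42, 4]
Tree (level-order array): [38, 18, 43, 16, 20, 42, None, 13, None, None, 29, None, None, 4, None, 23, None, None, None, 21]
BFS from the root, enqueuing left then right child of each popped node:
  queue [38] -> pop 38, enqueue [18, 43], visited so far: [38]
  queue [18, 43] -> pop 18, enqueue [16, 20], visited so far: [38, 18]
  queue [43, 16, 20] -> pop 43, enqueue [42], visited so far: [38, 18, 43]
  queue [16, 20, 42] -> pop 16, enqueue [13], visited so far: [38, 18, 43, 16]
  queue [20, 42, 13] -> pop 20, enqueue [29], visited so far: [38, 18, 43, 16, 20]
  queue [42, 13, 29] -> pop 42, enqueue [none], visited so far: [38, 18, 43, 16, 20, 42]
  queue [13, 29] -> pop 13, enqueue [4], visited so far: [38, 18, 43, 16, 20, 42, 13]
  queue [29, 4] -> pop 29, enqueue [23], visited so far: [38, 18, 43, 16, 20, 42, 13, 29]
  queue [4, 23] -> pop 4, enqueue [none], visited so far: [38, 18, 43, 16, 20, 42, 13, 29, 4]
  queue [23] -> pop 23, enqueue [21], visited so far: [38, 18, 43, 16, 20, 42, 13, 29, 4, 23]
  queue [21] -> pop 21, enqueue [none], visited so far: [38, 18, 43, 16, 20, 42, 13, 29, 4, 23, 21]
Result: [38, 18, 43, 16, 20, 42, 13, 29, 4, 23, 21]


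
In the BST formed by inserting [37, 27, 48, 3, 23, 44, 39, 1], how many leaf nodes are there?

Tree built from: [37, 27, 48, 3, 23, 44, 39, 1]
Tree (level-order array): [37, 27, 48, 3, None, 44, None, 1, 23, 39]
Rule: A leaf has 0 children.
Per-node child counts:
  node 37: 2 child(ren)
  node 27: 1 child(ren)
  node 3: 2 child(ren)
  node 1: 0 child(ren)
  node 23: 0 child(ren)
  node 48: 1 child(ren)
  node 44: 1 child(ren)
  node 39: 0 child(ren)
Matching nodes: [1, 23, 39]
Count of leaf nodes: 3


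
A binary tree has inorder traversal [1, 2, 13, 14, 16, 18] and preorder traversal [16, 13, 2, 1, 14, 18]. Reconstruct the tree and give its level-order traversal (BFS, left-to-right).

Inorder:  [1, 2, 13, 14, 16, 18]
Preorder: [16, 13, 2, 1, 14, 18]
Algorithm: preorder visits root first, so consume preorder in order;
for each root, split the current inorder slice at that value into
left-subtree inorder and right-subtree inorder, then recurse.
Recursive splits:
  root=16; inorder splits into left=[1, 2, 13, 14], right=[18]
  root=13; inorder splits into left=[1, 2], right=[14]
  root=2; inorder splits into left=[1], right=[]
  root=1; inorder splits into left=[], right=[]
  root=14; inorder splits into left=[], right=[]
  root=18; inorder splits into left=[], right=[]
Reconstructed level-order: [16, 13, 18, 2, 14, 1]


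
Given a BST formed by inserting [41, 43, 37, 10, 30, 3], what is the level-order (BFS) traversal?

Tree insertion order: [41, 43, 37, 10, 30, 3]
Tree (level-order array): [41, 37, 43, 10, None, None, None, 3, 30]
BFS from the root, enqueuing left then right child of each popped node:
  queue [41] -> pop 41, enqueue [37, 43], visited so far: [41]
  queue [37, 43] -> pop 37, enqueue [10], visited so far: [41, 37]
  queue [43, 10] -> pop 43, enqueue [none], visited so far: [41, 37, 43]
  queue [10] -> pop 10, enqueue [3, 30], visited so far: [41, 37, 43, 10]
  queue [3, 30] -> pop 3, enqueue [none], visited so far: [41, 37, 43, 10, 3]
  queue [30] -> pop 30, enqueue [none], visited so far: [41, 37, 43, 10, 3, 30]
Result: [41, 37, 43, 10, 3, 30]


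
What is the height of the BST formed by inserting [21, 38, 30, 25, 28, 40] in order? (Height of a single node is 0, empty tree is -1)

Insertion order: [21, 38, 30, 25, 28, 40]
Tree (level-order array): [21, None, 38, 30, 40, 25, None, None, None, None, 28]
Compute height bottom-up (empty subtree = -1):
  height(28) = 1 + max(-1, -1) = 0
  height(25) = 1 + max(-1, 0) = 1
  height(30) = 1 + max(1, -1) = 2
  height(40) = 1 + max(-1, -1) = 0
  height(38) = 1 + max(2, 0) = 3
  height(21) = 1 + max(-1, 3) = 4
Height = 4


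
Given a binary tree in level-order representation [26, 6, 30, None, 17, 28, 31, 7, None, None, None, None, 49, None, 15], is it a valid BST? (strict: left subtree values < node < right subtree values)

Level-order array: [26, 6, 30, None, 17, 28, 31, 7, None, None, None, None, 49, None, 15]
Validate using subtree bounds (lo, hi): at each node, require lo < value < hi,
then recurse left with hi=value and right with lo=value.
Preorder trace (stopping at first violation):
  at node 26 with bounds (-inf, +inf): OK
  at node 6 with bounds (-inf, 26): OK
  at node 17 with bounds (6, 26): OK
  at node 7 with bounds (6, 17): OK
  at node 15 with bounds (7, 17): OK
  at node 30 with bounds (26, +inf): OK
  at node 28 with bounds (26, 30): OK
  at node 31 with bounds (30, +inf): OK
  at node 49 with bounds (31, +inf): OK
No violation found at any node.
Result: Valid BST


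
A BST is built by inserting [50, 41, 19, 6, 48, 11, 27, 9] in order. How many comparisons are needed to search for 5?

Search path for 5: 50 -> 41 -> 19 -> 6
Found: False
Comparisons: 4


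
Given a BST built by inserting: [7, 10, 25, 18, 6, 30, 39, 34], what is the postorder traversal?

Tree insertion order: [7, 10, 25, 18, 6, 30, 39, 34]
Tree (level-order array): [7, 6, 10, None, None, None, 25, 18, 30, None, None, None, 39, 34]
Postorder traversal: [6, 18, 34, 39, 30, 25, 10, 7]


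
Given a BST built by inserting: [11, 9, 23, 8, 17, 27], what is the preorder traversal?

Tree insertion order: [11, 9, 23, 8, 17, 27]
Tree (level-order array): [11, 9, 23, 8, None, 17, 27]
Preorder traversal: [11, 9, 8, 23, 17, 27]


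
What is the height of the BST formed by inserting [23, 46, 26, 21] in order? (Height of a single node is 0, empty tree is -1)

Insertion order: [23, 46, 26, 21]
Tree (level-order array): [23, 21, 46, None, None, 26]
Compute height bottom-up (empty subtree = -1):
  height(21) = 1 + max(-1, -1) = 0
  height(26) = 1 + max(-1, -1) = 0
  height(46) = 1 + max(0, -1) = 1
  height(23) = 1 + max(0, 1) = 2
Height = 2


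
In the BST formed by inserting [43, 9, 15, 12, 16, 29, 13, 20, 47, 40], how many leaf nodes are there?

Tree built from: [43, 9, 15, 12, 16, 29, 13, 20, 47, 40]
Tree (level-order array): [43, 9, 47, None, 15, None, None, 12, 16, None, 13, None, 29, None, None, 20, 40]
Rule: A leaf has 0 children.
Per-node child counts:
  node 43: 2 child(ren)
  node 9: 1 child(ren)
  node 15: 2 child(ren)
  node 12: 1 child(ren)
  node 13: 0 child(ren)
  node 16: 1 child(ren)
  node 29: 2 child(ren)
  node 20: 0 child(ren)
  node 40: 0 child(ren)
  node 47: 0 child(ren)
Matching nodes: [13, 20, 40, 47]
Count of leaf nodes: 4


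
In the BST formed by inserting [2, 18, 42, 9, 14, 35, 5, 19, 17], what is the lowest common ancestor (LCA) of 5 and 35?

Tree insertion order: [2, 18, 42, 9, 14, 35, 5, 19, 17]
Tree (level-order array): [2, None, 18, 9, 42, 5, 14, 35, None, None, None, None, 17, 19]
In a BST, the LCA of p=5, q=35 is the first node v on the
root-to-leaf path with p <= v <= q (go left if both < v, right if both > v).
Walk from root:
  at 2: both 5 and 35 > 2, go right
  at 18: 5 <= 18 <= 35, this is the LCA
LCA = 18


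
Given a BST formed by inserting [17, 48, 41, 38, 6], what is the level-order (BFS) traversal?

Tree insertion order: [17, 48, 41, 38, 6]
Tree (level-order array): [17, 6, 48, None, None, 41, None, 38]
BFS from the root, enqueuing left then right child of each popped node:
  queue [17] -> pop 17, enqueue [6, 48], visited so far: [17]
  queue [6, 48] -> pop 6, enqueue [none], visited so far: [17, 6]
  queue [48] -> pop 48, enqueue [41], visited so far: [17, 6, 48]
  queue [41] -> pop 41, enqueue [38], visited so far: [17, 6, 48, 41]
  queue [38] -> pop 38, enqueue [none], visited so far: [17, 6, 48, 41, 38]
Result: [17, 6, 48, 41, 38]


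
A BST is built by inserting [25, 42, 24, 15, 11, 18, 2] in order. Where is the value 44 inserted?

Starting tree (level order): [25, 24, 42, 15, None, None, None, 11, 18, 2]
Insertion path: 25 -> 42
Result: insert 44 as right child of 42
Final tree (level order): [25, 24, 42, 15, None, None, 44, 11, 18, None, None, 2]


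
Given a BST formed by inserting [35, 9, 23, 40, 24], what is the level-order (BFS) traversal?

Tree insertion order: [35, 9, 23, 40, 24]
Tree (level-order array): [35, 9, 40, None, 23, None, None, None, 24]
BFS from the root, enqueuing left then right child of each popped node:
  queue [35] -> pop 35, enqueue [9, 40], visited so far: [35]
  queue [9, 40] -> pop 9, enqueue [23], visited so far: [35, 9]
  queue [40, 23] -> pop 40, enqueue [none], visited so far: [35, 9, 40]
  queue [23] -> pop 23, enqueue [24], visited so far: [35, 9, 40, 23]
  queue [24] -> pop 24, enqueue [none], visited so far: [35, 9, 40, 23, 24]
Result: [35, 9, 40, 23, 24]


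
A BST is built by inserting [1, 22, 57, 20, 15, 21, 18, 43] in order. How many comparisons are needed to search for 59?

Search path for 59: 1 -> 22 -> 57
Found: False
Comparisons: 3


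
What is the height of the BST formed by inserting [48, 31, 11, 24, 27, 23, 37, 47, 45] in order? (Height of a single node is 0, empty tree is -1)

Insertion order: [48, 31, 11, 24, 27, 23, 37, 47, 45]
Tree (level-order array): [48, 31, None, 11, 37, None, 24, None, 47, 23, 27, 45]
Compute height bottom-up (empty subtree = -1):
  height(23) = 1 + max(-1, -1) = 0
  height(27) = 1 + max(-1, -1) = 0
  height(24) = 1 + max(0, 0) = 1
  height(11) = 1 + max(-1, 1) = 2
  height(45) = 1 + max(-1, -1) = 0
  height(47) = 1 + max(0, -1) = 1
  height(37) = 1 + max(-1, 1) = 2
  height(31) = 1 + max(2, 2) = 3
  height(48) = 1 + max(3, -1) = 4
Height = 4


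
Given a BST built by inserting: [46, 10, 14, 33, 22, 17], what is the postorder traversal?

Tree insertion order: [46, 10, 14, 33, 22, 17]
Tree (level-order array): [46, 10, None, None, 14, None, 33, 22, None, 17]
Postorder traversal: [17, 22, 33, 14, 10, 46]


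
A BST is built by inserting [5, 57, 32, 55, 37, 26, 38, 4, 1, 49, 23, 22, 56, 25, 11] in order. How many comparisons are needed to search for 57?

Search path for 57: 5 -> 57
Found: True
Comparisons: 2


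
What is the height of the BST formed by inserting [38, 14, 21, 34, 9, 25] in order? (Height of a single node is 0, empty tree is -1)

Insertion order: [38, 14, 21, 34, 9, 25]
Tree (level-order array): [38, 14, None, 9, 21, None, None, None, 34, 25]
Compute height bottom-up (empty subtree = -1):
  height(9) = 1 + max(-1, -1) = 0
  height(25) = 1 + max(-1, -1) = 0
  height(34) = 1 + max(0, -1) = 1
  height(21) = 1 + max(-1, 1) = 2
  height(14) = 1 + max(0, 2) = 3
  height(38) = 1 + max(3, -1) = 4
Height = 4


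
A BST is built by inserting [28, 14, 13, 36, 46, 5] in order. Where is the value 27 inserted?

Starting tree (level order): [28, 14, 36, 13, None, None, 46, 5]
Insertion path: 28 -> 14
Result: insert 27 as right child of 14
Final tree (level order): [28, 14, 36, 13, 27, None, 46, 5]


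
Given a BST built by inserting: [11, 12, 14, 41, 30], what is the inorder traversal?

Tree insertion order: [11, 12, 14, 41, 30]
Tree (level-order array): [11, None, 12, None, 14, None, 41, 30]
Inorder traversal: [11, 12, 14, 30, 41]


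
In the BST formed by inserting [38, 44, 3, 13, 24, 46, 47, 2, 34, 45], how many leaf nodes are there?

Tree built from: [38, 44, 3, 13, 24, 46, 47, 2, 34, 45]
Tree (level-order array): [38, 3, 44, 2, 13, None, 46, None, None, None, 24, 45, 47, None, 34]
Rule: A leaf has 0 children.
Per-node child counts:
  node 38: 2 child(ren)
  node 3: 2 child(ren)
  node 2: 0 child(ren)
  node 13: 1 child(ren)
  node 24: 1 child(ren)
  node 34: 0 child(ren)
  node 44: 1 child(ren)
  node 46: 2 child(ren)
  node 45: 0 child(ren)
  node 47: 0 child(ren)
Matching nodes: [2, 34, 45, 47]
Count of leaf nodes: 4


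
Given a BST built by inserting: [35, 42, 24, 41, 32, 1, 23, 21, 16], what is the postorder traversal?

Tree insertion order: [35, 42, 24, 41, 32, 1, 23, 21, 16]
Tree (level-order array): [35, 24, 42, 1, 32, 41, None, None, 23, None, None, None, None, 21, None, 16]
Postorder traversal: [16, 21, 23, 1, 32, 24, 41, 42, 35]


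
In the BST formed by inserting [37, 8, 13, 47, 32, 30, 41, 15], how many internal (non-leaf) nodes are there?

Tree built from: [37, 8, 13, 47, 32, 30, 41, 15]
Tree (level-order array): [37, 8, 47, None, 13, 41, None, None, 32, None, None, 30, None, 15]
Rule: An internal node has at least one child.
Per-node child counts:
  node 37: 2 child(ren)
  node 8: 1 child(ren)
  node 13: 1 child(ren)
  node 32: 1 child(ren)
  node 30: 1 child(ren)
  node 15: 0 child(ren)
  node 47: 1 child(ren)
  node 41: 0 child(ren)
Matching nodes: [37, 8, 13, 32, 30, 47]
Count of internal (non-leaf) nodes: 6


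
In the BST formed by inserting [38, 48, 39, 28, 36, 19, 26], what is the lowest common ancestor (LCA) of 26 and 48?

Tree insertion order: [38, 48, 39, 28, 36, 19, 26]
Tree (level-order array): [38, 28, 48, 19, 36, 39, None, None, 26]
In a BST, the LCA of p=26, q=48 is the first node v on the
root-to-leaf path with p <= v <= q (go left if both < v, right if both > v).
Walk from root:
  at 38: 26 <= 38 <= 48, this is the LCA
LCA = 38


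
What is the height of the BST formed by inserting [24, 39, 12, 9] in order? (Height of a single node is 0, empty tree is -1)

Insertion order: [24, 39, 12, 9]
Tree (level-order array): [24, 12, 39, 9]
Compute height bottom-up (empty subtree = -1):
  height(9) = 1 + max(-1, -1) = 0
  height(12) = 1 + max(0, -1) = 1
  height(39) = 1 + max(-1, -1) = 0
  height(24) = 1 + max(1, 0) = 2
Height = 2


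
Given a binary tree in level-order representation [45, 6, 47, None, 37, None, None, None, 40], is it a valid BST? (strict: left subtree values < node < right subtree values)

Level-order array: [45, 6, 47, None, 37, None, None, None, 40]
Validate using subtree bounds (lo, hi): at each node, require lo < value < hi,
then recurse left with hi=value and right with lo=value.
Preorder trace (stopping at first violation):
  at node 45 with bounds (-inf, +inf): OK
  at node 6 with bounds (-inf, 45): OK
  at node 37 with bounds (6, 45): OK
  at node 40 with bounds (37, 45): OK
  at node 47 with bounds (45, +inf): OK
No violation found at any node.
Result: Valid BST


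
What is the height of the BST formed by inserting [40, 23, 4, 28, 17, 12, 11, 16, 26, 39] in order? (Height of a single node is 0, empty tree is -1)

Insertion order: [40, 23, 4, 28, 17, 12, 11, 16, 26, 39]
Tree (level-order array): [40, 23, None, 4, 28, None, 17, 26, 39, 12, None, None, None, None, None, 11, 16]
Compute height bottom-up (empty subtree = -1):
  height(11) = 1 + max(-1, -1) = 0
  height(16) = 1 + max(-1, -1) = 0
  height(12) = 1 + max(0, 0) = 1
  height(17) = 1 + max(1, -1) = 2
  height(4) = 1 + max(-1, 2) = 3
  height(26) = 1 + max(-1, -1) = 0
  height(39) = 1 + max(-1, -1) = 0
  height(28) = 1 + max(0, 0) = 1
  height(23) = 1 + max(3, 1) = 4
  height(40) = 1 + max(4, -1) = 5
Height = 5


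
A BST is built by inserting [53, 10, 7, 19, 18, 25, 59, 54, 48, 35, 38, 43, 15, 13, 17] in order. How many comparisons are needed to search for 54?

Search path for 54: 53 -> 59 -> 54
Found: True
Comparisons: 3


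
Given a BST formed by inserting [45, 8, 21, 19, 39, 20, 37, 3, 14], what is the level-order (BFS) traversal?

Tree insertion order: [45, 8, 21, 19, 39, 20, 37, 3, 14]
Tree (level-order array): [45, 8, None, 3, 21, None, None, 19, 39, 14, 20, 37]
BFS from the root, enqueuing left then right child of each popped node:
  queue [45] -> pop 45, enqueue [8], visited so far: [45]
  queue [8] -> pop 8, enqueue [3, 21], visited so far: [45, 8]
  queue [3, 21] -> pop 3, enqueue [none], visited so far: [45, 8, 3]
  queue [21] -> pop 21, enqueue [19, 39], visited so far: [45, 8, 3, 21]
  queue [19, 39] -> pop 19, enqueue [14, 20], visited so far: [45, 8, 3, 21, 19]
  queue [39, 14, 20] -> pop 39, enqueue [37], visited so far: [45, 8, 3, 21, 19, 39]
  queue [14, 20, 37] -> pop 14, enqueue [none], visited so far: [45, 8, 3, 21, 19, 39, 14]
  queue [20, 37] -> pop 20, enqueue [none], visited so far: [45, 8, 3, 21, 19, 39, 14, 20]
  queue [37] -> pop 37, enqueue [none], visited so far: [45, 8, 3, 21, 19, 39, 14, 20, 37]
Result: [45, 8, 3, 21, 19, 39, 14, 20, 37]


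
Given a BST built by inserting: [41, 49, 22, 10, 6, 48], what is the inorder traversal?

Tree insertion order: [41, 49, 22, 10, 6, 48]
Tree (level-order array): [41, 22, 49, 10, None, 48, None, 6]
Inorder traversal: [6, 10, 22, 41, 48, 49]


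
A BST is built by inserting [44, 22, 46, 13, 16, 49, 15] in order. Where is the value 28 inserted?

Starting tree (level order): [44, 22, 46, 13, None, None, 49, None, 16, None, None, 15]
Insertion path: 44 -> 22
Result: insert 28 as right child of 22
Final tree (level order): [44, 22, 46, 13, 28, None, 49, None, 16, None, None, None, None, 15]


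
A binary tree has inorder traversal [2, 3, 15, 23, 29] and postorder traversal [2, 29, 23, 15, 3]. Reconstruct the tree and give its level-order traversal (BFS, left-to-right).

Inorder:   [2, 3, 15, 23, 29]
Postorder: [2, 29, 23, 15, 3]
Algorithm: postorder visits root last, so walk postorder right-to-left;
each value is the root of the current inorder slice — split it at that
value, recurse on the right subtree first, then the left.
Recursive splits:
  root=3; inorder splits into left=[2], right=[15, 23, 29]
  root=15; inorder splits into left=[], right=[23, 29]
  root=23; inorder splits into left=[], right=[29]
  root=29; inorder splits into left=[], right=[]
  root=2; inorder splits into left=[], right=[]
Reconstructed level-order: [3, 2, 15, 23, 29]


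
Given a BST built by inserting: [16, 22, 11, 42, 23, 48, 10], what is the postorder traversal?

Tree insertion order: [16, 22, 11, 42, 23, 48, 10]
Tree (level-order array): [16, 11, 22, 10, None, None, 42, None, None, 23, 48]
Postorder traversal: [10, 11, 23, 48, 42, 22, 16]


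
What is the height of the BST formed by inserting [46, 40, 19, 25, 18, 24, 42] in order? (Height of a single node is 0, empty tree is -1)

Insertion order: [46, 40, 19, 25, 18, 24, 42]
Tree (level-order array): [46, 40, None, 19, 42, 18, 25, None, None, None, None, 24]
Compute height bottom-up (empty subtree = -1):
  height(18) = 1 + max(-1, -1) = 0
  height(24) = 1 + max(-1, -1) = 0
  height(25) = 1 + max(0, -1) = 1
  height(19) = 1 + max(0, 1) = 2
  height(42) = 1 + max(-1, -1) = 0
  height(40) = 1 + max(2, 0) = 3
  height(46) = 1 + max(3, -1) = 4
Height = 4


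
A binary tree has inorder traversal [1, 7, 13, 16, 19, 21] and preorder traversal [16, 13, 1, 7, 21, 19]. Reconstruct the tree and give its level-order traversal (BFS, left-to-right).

Inorder:  [1, 7, 13, 16, 19, 21]
Preorder: [16, 13, 1, 7, 21, 19]
Algorithm: preorder visits root first, so consume preorder in order;
for each root, split the current inorder slice at that value into
left-subtree inorder and right-subtree inorder, then recurse.
Recursive splits:
  root=16; inorder splits into left=[1, 7, 13], right=[19, 21]
  root=13; inorder splits into left=[1, 7], right=[]
  root=1; inorder splits into left=[], right=[7]
  root=7; inorder splits into left=[], right=[]
  root=21; inorder splits into left=[19], right=[]
  root=19; inorder splits into left=[], right=[]
Reconstructed level-order: [16, 13, 21, 1, 19, 7]


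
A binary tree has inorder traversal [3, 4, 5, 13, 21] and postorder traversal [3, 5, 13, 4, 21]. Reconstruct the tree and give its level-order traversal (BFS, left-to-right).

Inorder:   [3, 4, 5, 13, 21]
Postorder: [3, 5, 13, 4, 21]
Algorithm: postorder visits root last, so walk postorder right-to-left;
each value is the root of the current inorder slice — split it at that
value, recurse on the right subtree first, then the left.
Recursive splits:
  root=21; inorder splits into left=[3, 4, 5, 13], right=[]
  root=4; inorder splits into left=[3], right=[5, 13]
  root=13; inorder splits into left=[5], right=[]
  root=5; inorder splits into left=[], right=[]
  root=3; inorder splits into left=[], right=[]
Reconstructed level-order: [21, 4, 3, 13, 5]


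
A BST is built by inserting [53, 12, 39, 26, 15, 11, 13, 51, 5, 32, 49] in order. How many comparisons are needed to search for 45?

Search path for 45: 53 -> 12 -> 39 -> 51 -> 49
Found: False
Comparisons: 5


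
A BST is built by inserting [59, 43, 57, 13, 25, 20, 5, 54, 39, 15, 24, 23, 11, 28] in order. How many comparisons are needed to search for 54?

Search path for 54: 59 -> 43 -> 57 -> 54
Found: True
Comparisons: 4


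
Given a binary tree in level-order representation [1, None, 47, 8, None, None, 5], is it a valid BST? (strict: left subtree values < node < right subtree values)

Level-order array: [1, None, 47, 8, None, None, 5]
Validate using subtree bounds (lo, hi): at each node, require lo < value < hi,
then recurse left with hi=value and right with lo=value.
Preorder trace (stopping at first violation):
  at node 1 with bounds (-inf, +inf): OK
  at node 47 with bounds (1, +inf): OK
  at node 8 with bounds (1, 47): OK
  at node 5 with bounds (8, 47): VIOLATION
Node 5 violates its bound: not (8 < 5 < 47).
Result: Not a valid BST


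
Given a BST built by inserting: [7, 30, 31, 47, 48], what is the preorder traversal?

Tree insertion order: [7, 30, 31, 47, 48]
Tree (level-order array): [7, None, 30, None, 31, None, 47, None, 48]
Preorder traversal: [7, 30, 31, 47, 48]


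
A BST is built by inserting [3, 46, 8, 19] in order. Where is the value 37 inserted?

Starting tree (level order): [3, None, 46, 8, None, None, 19]
Insertion path: 3 -> 46 -> 8 -> 19
Result: insert 37 as right child of 19
Final tree (level order): [3, None, 46, 8, None, None, 19, None, 37]


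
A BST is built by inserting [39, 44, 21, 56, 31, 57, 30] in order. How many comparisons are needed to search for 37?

Search path for 37: 39 -> 21 -> 31
Found: False
Comparisons: 3


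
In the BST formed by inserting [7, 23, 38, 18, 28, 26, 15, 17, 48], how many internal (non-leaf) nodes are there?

Tree built from: [7, 23, 38, 18, 28, 26, 15, 17, 48]
Tree (level-order array): [7, None, 23, 18, 38, 15, None, 28, 48, None, 17, 26]
Rule: An internal node has at least one child.
Per-node child counts:
  node 7: 1 child(ren)
  node 23: 2 child(ren)
  node 18: 1 child(ren)
  node 15: 1 child(ren)
  node 17: 0 child(ren)
  node 38: 2 child(ren)
  node 28: 1 child(ren)
  node 26: 0 child(ren)
  node 48: 0 child(ren)
Matching nodes: [7, 23, 18, 15, 38, 28]
Count of internal (non-leaf) nodes: 6


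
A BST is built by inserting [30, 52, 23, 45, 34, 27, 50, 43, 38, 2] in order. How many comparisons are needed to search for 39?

Search path for 39: 30 -> 52 -> 45 -> 34 -> 43 -> 38
Found: False
Comparisons: 6


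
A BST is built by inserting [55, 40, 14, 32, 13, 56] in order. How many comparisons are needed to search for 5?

Search path for 5: 55 -> 40 -> 14 -> 13
Found: False
Comparisons: 4


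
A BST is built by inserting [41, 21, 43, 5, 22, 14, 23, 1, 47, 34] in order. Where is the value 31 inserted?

Starting tree (level order): [41, 21, 43, 5, 22, None, 47, 1, 14, None, 23, None, None, None, None, None, None, None, 34]
Insertion path: 41 -> 21 -> 22 -> 23 -> 34
Result: insert 31 as left child of 34
Final tree (level order): [41, 21, 43, 5, 22, None, 47, 1, 14, None, 23, None, None, None, None, None, None, None, 34, 31]


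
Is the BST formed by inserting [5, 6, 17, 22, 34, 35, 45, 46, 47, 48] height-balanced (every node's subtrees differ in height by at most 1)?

Tree (level-order array): [5, None, 6, None, 17, None, 22, None, 34, None, 35, None, 45, None, 46, None, 47, None, 48]
Definition: a tree is height-balanced if, at every node, |h(left) - h(right)| <= 1 (empty subtree has height -1).
Bottom-up per-node check:
  node 48: h_left=-1, h_right=-1, diff=0 [OK], height=0
  node 47: h_left=-1, h_right=0, diff=1 [OK], height=1
  node 46: h_left=-1, h_right=1, diff=2 [FAIL (|-1-1|=2 > 1)], height=2
  node 45: h_left=-1, h_right=2, diff=3 [FAIL (|-1-2|=3 > 1)], height=3
  node 35: h_left=-1, h_right=3, diff=4 [FAIL (|-1-3|=4 > 1)], height=4
  node 34: h_left=-1, h_right=4, diff=5 [FAIL (|-1-4|=5 > 1)], height=5
  node 22: h_left=-1, h_right=5, diff=6 [FAIL (|-1-5|=6 > 1)], height=6
  node 17: h_left=-1, h_right=6, diff=7 [FAIL (|-1-6|=7 > 1)], height=7
  node 6: h_left=-1, h_right=7, diff=8 [FAIL (|-1-7|=8 > 1)], height=8
  node 5: h_left=-1, h_right=8, diff=9 [FAIL (|-1-8|=9 > 1)], height=9
Node 46 violates the condition: |-1 - 1| = 2 > 1.
Result: Not balanced


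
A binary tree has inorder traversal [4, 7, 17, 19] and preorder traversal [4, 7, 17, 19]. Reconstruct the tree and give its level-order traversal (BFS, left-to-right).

Inorder:  [4, 7, 17, 19]
Preorder: [4, 7, 17, 19]
Algorithm: preorder visits root first, so consume preorder in order;
for each root, split the current inorder slice at that value into
left-subtree inorder and right-subtree inorder, then recurse.
Recursive splits:
  root=4; inorder splits into left=[], right=[7, 17, 19]
  root=7; inorder splits into left=[], right=[17, 19]
  root=17; inorder splits into left=[], right=[19]
  root=19; inorder splits into left=[], right=[]
Reconstructed level-order: [4, 7, 17, 19]


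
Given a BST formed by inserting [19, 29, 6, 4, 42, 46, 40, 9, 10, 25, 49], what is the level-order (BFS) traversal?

Tree insertion order: [19, 29, 6, 4, 42, 46, 40, 9, 10, 25, 49]
Tree (level-order array): [19, 6, 29, 4, 9, 25, 42, None, None, None, 10, None, None, 40, 46, None, None, None, None, None, 49]
BFS from the root, enqueuing left then right child of each popped node:
  queue [19] -> pop 19, enqueue [6, 29], visited so far: [19]
  queue [6, 29] -> pop 6, enqueue [4, 9], visited so far: [19, 6]
  queue [29, 4, 9] -> pop 29, enqueue [25, 42], visited so far: [19, 6, 29]
  queue [4, 9, 25, 42] -> pop 4, enqueue [none], visited so far: [19, 6, 29, 4]
  queue [9, 25, 42] -> pop 9, enqueue [10], visited so far: [19, 6, 29, 4, 9]
  queue [25, 42, 10] -> pop 25, enqueue [none], visited so far: [19, 6, 29, 4, 9, 25]
  queue [42, 10] -> pop 42, enqueue [40, 46], visited so far: [19, 6, 29, 4, 9, 25, 42]
  queue [10, 40, 46] -> pop 10, enqueue [none], visited so far: [19, 6, 29, 4, 9, 25, 42, 10]
  queue [40, 46] -> pop 40, enqueue [none], visited so far: [19, 6, 29, 4, 9, 25, 42, 10, 40]
  queue [46] -> pop 46, enqueue [49], visited so far: [19, 6, 29, 4, 9, 25, 42, 10, 40, 46]
  queue [49] -> pop 49, enqueue [none], visited so far: [19, 6, 29, 4, 9, 25, 42, 10, 40, 46, 49]
Result: [19, 6, 29, 4, 9, 25, 42, 10, 40, 46, 49]
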